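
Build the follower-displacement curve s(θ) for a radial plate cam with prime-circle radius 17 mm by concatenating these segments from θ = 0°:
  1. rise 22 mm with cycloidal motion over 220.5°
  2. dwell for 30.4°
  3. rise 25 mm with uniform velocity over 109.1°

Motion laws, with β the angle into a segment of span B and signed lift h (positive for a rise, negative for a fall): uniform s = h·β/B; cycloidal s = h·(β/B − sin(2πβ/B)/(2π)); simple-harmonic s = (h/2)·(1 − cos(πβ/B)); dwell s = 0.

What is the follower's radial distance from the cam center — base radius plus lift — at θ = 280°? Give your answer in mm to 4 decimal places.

seg 1 [0°–220.5°] cycloidal, h=22: full span → s += 22 → s = 22.0000
seg 2 [220.5°–250.9°] dwell: s stays 22.0000
seg 3 [250.9°–360°] uniform, h=25: θ=280° here. β=29.1, B=109.1. 25·29.1/109.1 = 6.6682 → s = 28.6682
radial distance = base radius + s = 17 + 28.6682 = 45.6682

45.6682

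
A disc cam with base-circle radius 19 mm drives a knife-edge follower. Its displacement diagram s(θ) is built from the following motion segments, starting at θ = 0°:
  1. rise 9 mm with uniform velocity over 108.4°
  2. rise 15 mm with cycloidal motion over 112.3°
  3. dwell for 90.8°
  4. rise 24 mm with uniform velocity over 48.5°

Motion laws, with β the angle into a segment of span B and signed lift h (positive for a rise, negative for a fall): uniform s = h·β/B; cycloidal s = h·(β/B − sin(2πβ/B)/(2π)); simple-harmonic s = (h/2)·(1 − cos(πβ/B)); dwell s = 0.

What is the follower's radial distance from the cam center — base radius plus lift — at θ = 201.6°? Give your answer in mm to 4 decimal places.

seg 1 [0°–108.4°] uniform, h=9: full span → s += 9 → s = 9.0000
seg 2 [108.4°–220.7°] cycloidal, h=15: θ=201.6° here. β=93.2, B=112.3. 15·(0.8299 − sin(2π·0.8299)/(2π)) = 14.5414 → s = 23.5414
radial distance = base radius + s = 19 + 23.5414 = 42.5414

42.5414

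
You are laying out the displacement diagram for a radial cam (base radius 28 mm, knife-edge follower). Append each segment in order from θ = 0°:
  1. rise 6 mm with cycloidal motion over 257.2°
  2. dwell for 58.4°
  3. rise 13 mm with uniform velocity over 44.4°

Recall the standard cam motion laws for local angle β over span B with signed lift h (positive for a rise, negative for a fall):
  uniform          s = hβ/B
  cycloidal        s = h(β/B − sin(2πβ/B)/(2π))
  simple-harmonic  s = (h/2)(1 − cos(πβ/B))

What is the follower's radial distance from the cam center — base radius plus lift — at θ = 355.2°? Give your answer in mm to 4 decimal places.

seg 1 [0°–257.2°] cycloidal, h=6: full span → s += 6 → s = 6.0000
seg 2 [257.2°–315.6°] dwell: s stays 6.0000
seg 3 [315.6°–360°] uniform, h=13: θ=355.2° here. β=39.6, B=44.4. 13·39.6/44.4 = 11.5946 → s = 17.5946
radial distance = base radius + s = 28 + 17.5946 = 45.5946

45.5946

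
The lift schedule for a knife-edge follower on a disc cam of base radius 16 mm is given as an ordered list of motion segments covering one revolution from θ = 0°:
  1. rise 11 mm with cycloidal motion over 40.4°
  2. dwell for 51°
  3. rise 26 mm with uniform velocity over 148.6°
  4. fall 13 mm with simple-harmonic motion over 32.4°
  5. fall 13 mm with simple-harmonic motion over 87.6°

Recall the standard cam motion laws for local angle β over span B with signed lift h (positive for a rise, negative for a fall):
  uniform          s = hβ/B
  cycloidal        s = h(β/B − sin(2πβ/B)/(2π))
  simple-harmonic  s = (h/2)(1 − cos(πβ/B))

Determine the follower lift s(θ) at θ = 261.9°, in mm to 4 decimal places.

seg 1 [0°–40.4°] cycloidal, h=11: full span → s += 11 → s = 11.0000
seg 2 [40.4°–91.4°] dwell: s stays 11.0000
seg 3 [91.4°–240°] uniform, h=26: full span → s += 26 → s = 37.0000
seg 4 [240°–272.4°] simple-harmonic, h=-13: θ=261.9° here. β=21.9, B=32.4. -13/2·(1 − cos(π·0.6759)) = -9.9123 → s = 27.0877

27.0877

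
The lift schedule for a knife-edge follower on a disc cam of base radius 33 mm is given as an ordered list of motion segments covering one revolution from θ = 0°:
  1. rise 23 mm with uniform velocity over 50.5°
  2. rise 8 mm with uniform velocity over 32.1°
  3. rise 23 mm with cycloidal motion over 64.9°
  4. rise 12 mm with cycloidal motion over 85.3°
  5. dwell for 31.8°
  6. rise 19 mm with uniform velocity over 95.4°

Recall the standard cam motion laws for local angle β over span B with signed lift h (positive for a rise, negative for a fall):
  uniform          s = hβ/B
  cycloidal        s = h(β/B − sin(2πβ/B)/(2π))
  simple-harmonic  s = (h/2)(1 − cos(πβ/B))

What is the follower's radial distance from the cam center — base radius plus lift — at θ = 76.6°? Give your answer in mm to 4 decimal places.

seg 1 [0°–50.5°] uniform, h=23: full span → s += 23 → s = 23.0000
seg 2 [50.5°–82.6°] uniform, h=8: θ=76.6° here. β=26.1, B=32.1. 8·26.1/32.1 = 6.5047 → s = 29.5047
radial distance = base radius + s = 33 + 29.5047 = 62.5047

62.5047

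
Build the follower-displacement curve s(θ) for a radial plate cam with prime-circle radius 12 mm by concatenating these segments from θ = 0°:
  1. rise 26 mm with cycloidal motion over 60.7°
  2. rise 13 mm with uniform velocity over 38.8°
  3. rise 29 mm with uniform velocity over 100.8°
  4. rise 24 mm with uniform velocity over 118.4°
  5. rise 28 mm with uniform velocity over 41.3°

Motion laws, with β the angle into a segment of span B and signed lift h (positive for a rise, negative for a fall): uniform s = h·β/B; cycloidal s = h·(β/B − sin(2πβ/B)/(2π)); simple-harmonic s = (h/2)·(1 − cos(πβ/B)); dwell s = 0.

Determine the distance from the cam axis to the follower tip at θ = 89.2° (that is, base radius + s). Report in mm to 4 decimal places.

seg 1 [0°–60.7°] cycloidal, h=26: full span → s += 26 → s = 26.0000
seg 2 [60.7°–99.5°] uniform, h=13: θ=89.2° here. β=28.5, B=38.8. 13·28.5/38.8 = 9.5490 → s = 35.5490
radial distance = base radius + s = 12 + 35.5490 = 47.5490

47.5490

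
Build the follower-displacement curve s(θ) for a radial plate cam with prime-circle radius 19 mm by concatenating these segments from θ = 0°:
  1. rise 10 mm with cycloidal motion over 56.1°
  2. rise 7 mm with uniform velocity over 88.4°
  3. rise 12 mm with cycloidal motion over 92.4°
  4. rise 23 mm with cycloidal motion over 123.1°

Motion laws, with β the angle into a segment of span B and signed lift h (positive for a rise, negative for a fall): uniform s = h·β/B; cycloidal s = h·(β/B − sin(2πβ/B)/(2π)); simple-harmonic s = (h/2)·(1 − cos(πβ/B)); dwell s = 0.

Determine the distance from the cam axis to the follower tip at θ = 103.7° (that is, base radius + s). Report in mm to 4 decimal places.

seg 1 [0°–56.1°] cycloidal, h=10: full span → s += 10 → s = 10.0000
seg 2 [56.1°–144.5°] uniform, h=7: θ=103.7° here. β=47.6, B=88.4. 7·47.6/88.4 = 3.7692 → s = 13.7692
radial distance = base radius + s = 19 + 13.7692 = 32.7692

32.7692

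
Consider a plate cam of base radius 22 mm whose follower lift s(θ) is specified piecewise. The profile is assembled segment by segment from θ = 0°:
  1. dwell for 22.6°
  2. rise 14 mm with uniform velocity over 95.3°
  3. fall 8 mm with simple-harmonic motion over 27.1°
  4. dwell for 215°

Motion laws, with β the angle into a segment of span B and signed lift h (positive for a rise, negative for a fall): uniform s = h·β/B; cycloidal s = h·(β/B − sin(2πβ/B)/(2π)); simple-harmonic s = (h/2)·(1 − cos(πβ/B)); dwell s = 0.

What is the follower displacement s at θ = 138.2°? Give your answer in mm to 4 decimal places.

seg 1 [0°–22.6°] dwell: s stays 0.0000
seg 2 [22.6°–117.9°] uniform, h=14: full span → s += 14 → s = 14.0000
seg 3 [117.9°–145°] simple-harmonic, h=-8: θ=138.2° here. β=20.3, B=27.1. -8/2·(1 − cos(π·0.7491)) = -6.8202 → s = 7.1798

7.1798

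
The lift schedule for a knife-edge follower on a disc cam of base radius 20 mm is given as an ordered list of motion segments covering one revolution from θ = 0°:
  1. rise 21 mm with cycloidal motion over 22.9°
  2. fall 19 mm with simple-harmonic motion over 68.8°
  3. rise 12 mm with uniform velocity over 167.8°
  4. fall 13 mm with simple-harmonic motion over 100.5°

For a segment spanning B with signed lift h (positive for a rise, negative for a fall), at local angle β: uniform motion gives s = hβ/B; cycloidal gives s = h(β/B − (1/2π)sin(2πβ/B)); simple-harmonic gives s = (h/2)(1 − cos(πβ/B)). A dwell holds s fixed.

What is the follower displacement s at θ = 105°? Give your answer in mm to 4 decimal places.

seg 1 [0°–22.9°] cycloidal, h=21: full span → s += 21 → s = 21.0000
seg 2 [22.9°–91.7°] simple-harmonic, h=-19: full span → s += -19 → s = 2.0000
seg 3 [91.7°–259.5°] uniform, h=12: θ=105° here. β=13.3, B=167.8. 12·13.3/167.8 = 0.9511 → s = 2.9511

2.9511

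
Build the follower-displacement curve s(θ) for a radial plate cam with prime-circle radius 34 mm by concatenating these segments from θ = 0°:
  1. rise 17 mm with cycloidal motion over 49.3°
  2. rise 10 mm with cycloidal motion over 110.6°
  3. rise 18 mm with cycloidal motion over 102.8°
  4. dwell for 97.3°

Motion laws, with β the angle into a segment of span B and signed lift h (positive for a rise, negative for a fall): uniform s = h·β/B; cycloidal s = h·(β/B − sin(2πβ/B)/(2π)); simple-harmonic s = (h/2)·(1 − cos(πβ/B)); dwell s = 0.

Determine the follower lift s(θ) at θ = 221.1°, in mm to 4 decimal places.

seg 1 [0°–49.3°] cycloidal, h=17: full span → s += 17 → s = 17.0000
seg 2 [49.3°–159.9°] cycloidal, h=10: full span → s += 10 → s = 27.0000
seg 3 [159.9°–262.7°] cycloidal, h=18: θ=221.1° here. β=61.2, B=102.8. 18·(0.5953 − sin(2π·0.5953)/(2π)) = 12.3311 → s = 39.3311

39.3311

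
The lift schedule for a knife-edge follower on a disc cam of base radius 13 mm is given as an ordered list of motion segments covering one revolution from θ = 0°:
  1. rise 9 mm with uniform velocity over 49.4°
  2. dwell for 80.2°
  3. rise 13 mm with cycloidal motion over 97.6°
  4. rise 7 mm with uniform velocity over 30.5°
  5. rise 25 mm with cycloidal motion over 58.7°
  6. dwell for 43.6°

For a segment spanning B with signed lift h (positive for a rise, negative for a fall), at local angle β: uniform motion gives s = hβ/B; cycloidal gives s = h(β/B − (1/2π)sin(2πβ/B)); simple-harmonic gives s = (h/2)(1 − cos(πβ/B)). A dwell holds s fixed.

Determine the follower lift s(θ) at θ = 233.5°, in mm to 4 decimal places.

seg 1 [0°–49.4°] uniform, h=9: full span → s += 9 → s = 9.0000
seg 2 [49.4°–129.6°] dwell: s stays 9.0000
seg 3 [129.6°–227.2°] cycloidal, h=13: full span → s += 13 → s = 22.0000
seg 4 [227.2°–257.7°] uniform, h=7: θ=233.5° here. β=6.3, B=30.5. 7·6.3/30.5 = 1.4459 → s = 23.4459

23.4459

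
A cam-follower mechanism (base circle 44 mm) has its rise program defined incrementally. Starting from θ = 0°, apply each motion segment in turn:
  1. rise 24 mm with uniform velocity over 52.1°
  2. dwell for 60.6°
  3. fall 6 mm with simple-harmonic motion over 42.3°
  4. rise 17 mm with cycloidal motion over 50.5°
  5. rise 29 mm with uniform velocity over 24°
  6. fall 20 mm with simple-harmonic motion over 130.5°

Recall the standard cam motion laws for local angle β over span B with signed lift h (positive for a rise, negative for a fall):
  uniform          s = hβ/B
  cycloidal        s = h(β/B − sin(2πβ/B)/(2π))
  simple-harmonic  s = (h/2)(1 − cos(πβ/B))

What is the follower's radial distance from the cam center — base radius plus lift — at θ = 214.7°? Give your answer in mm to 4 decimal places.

seg 1 [0°–52.1°] uniform, h=24: full span → s += 24 → s = 24.0000
seg 2 [52.1°–112.7°] dwell: s stays 24.0000
seg 3 [112.7°–155°] simple-harmonic, h=-6: full span → s += -6 → s = 18.0000
seg 4 [155°–205.5°] cycloidal, h=17: full span → s += 17 → s = 35.0000
seg 5 [205.5°–229.5°] uniform, h=29: θ=214.7° here. β=9.2, B=24. 29·9.2/24 = 11.1167 → s = 46.1167
radial distance = base radius + s = 44 + 46.1167 = 90.1167

90.1167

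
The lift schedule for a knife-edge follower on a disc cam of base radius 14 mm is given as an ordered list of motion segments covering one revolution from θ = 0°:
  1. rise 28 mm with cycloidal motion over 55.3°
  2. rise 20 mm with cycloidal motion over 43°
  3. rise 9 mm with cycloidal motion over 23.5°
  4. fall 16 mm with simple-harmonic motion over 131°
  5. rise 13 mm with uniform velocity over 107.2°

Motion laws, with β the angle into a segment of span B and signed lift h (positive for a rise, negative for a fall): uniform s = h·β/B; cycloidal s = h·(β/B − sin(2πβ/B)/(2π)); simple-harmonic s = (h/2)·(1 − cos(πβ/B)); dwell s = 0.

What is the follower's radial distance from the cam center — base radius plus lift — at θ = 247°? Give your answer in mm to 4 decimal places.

seg 1 [0°–55.3°] cycloidal, h=28: full span → s += 28 → s = 28.0000
seg 2 [55.3°–98.3°] cycloidal, h=20: full span → s += 20 → s = 48.0000
seg 3 [98.3°–121.8°] cycloidal, h=9: full span → s += 9 → s = 57.0000
seg 4 [121.8°–252.8°] simple-harmonic, h=-16: θ=247° here. β=125.2, B=131. -16/2·(1 − cos(π·0.9557)) = -15.9227 → s = 41.0773
radial distance = base radius + s = 14 + 41.0773 = 55.0773

55.0773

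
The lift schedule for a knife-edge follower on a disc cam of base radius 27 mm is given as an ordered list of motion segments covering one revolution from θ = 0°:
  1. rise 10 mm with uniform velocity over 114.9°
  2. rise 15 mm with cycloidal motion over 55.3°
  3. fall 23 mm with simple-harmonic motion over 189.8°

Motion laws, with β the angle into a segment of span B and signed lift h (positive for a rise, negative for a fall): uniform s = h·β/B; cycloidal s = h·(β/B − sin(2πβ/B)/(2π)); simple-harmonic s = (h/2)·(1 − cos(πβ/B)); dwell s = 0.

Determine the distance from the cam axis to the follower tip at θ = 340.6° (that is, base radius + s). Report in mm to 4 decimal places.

seg 1 [0°–114.9°] uniform, h=10: full span → s += 10 → s = 10.0000
seg 2 [114.9°–170.2°] cycloidal, h=15: full span → s += 15 → s = 25.0000
seg 3 [170.2°–360°] simple-harmonic, h=-23: θ=340.6° here. β=170.4, B=189.8. -23/2·(1 − cos(π·0.8978)) = -22.4122 → s = 2.5878
radial distance = base radius + s = 27 + 2.5878 = 29.5878

29.5878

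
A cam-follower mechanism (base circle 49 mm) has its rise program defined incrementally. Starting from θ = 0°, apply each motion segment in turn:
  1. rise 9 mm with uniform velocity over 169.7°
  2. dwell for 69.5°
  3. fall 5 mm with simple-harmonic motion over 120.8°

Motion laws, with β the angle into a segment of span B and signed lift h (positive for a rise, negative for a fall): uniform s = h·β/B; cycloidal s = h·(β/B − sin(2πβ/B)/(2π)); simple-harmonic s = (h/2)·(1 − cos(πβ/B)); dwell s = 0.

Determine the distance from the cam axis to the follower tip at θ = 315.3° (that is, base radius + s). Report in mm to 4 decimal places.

seg 1 [0°–169.7°] uniform, h=9: full span → s += 9 → s = 9.0000
seg 2 [169.7°–239.2°] dwell: s stays 9.0000
seg 3 [239.2°–360°] simple-harmonic, h=-5: θ=315.3° here. β=76.1, B=120.8. -5/2·(1 − cos(π·0.6300)) = -3.4926 → s = 5.5074
radial distance = base radius + s = 49 + 5.5074 = 54.5074

54.5074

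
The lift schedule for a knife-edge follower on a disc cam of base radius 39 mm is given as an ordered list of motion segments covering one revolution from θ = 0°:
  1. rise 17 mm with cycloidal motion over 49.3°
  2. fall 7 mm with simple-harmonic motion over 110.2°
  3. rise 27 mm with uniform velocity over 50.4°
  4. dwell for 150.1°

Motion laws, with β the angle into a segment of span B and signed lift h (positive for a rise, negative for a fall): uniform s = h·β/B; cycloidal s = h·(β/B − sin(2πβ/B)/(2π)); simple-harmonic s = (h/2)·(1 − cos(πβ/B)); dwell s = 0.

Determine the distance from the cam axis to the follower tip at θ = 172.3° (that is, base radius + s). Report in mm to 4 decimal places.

seg 1 [0°–49.3°] cycloidal, h=17: full span → s += 17 → s = 17.0000
seg 2 [49.3°–159.5°] simple-harmonic, h=-7: full span → s += -7 → s = 10.0000
seg 3 [159.5°–209.9°] uniform, h=27: θ=172.3° here. β=12.8, B=50.4. 27·12.8/50.4 = 6.8571 → s = 16.8571
radial distance = base radius + s = 39 + 16.8571 = 55.8571

55.8571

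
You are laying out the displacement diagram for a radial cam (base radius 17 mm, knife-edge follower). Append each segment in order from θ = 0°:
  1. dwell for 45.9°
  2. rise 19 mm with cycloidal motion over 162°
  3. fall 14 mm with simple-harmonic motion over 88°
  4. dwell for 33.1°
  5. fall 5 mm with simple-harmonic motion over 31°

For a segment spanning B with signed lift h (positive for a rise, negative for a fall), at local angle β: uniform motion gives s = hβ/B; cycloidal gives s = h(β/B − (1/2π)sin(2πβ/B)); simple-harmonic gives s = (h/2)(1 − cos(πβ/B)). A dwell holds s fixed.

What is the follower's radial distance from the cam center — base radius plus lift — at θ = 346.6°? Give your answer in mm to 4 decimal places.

seg 1 [0°–45.9°] dwell: s stays 0.0000
seg 2 [45.9°–207.9°] cycloidal, h=19: full span → s += 19 → s = 19.0000
seg 3 [207.9°–295.9°] simple-harmonic, h=-14: full span → s += -14 → s = 5.0000
seg 4 [295.9°–329°] dwell: s stays 5.0000
seg 5 [329°–360°] simple-harmonic, h=-5: θ=346.6° here. β=17.6, B=31. -5/2·(1 − cos(π·0.5677)) = -3.0280 → s = 1.9720
radial distance = base radius + s = 17 + 1.9720 = 18.9720

18.9720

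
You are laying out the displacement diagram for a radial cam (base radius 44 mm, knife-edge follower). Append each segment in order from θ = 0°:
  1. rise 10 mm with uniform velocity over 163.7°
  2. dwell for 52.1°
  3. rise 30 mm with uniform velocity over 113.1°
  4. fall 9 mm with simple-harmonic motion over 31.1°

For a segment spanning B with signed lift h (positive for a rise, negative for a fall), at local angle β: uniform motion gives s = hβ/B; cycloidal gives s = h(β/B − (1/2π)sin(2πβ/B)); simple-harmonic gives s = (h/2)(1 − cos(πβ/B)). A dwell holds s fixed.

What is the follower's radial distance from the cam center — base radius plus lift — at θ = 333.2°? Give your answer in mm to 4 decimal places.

seg 1 [0°–163.7°] uniform, h=10: full span → s += 10 → s = 10.0000
seg 2 [163.7°–215.8°] dwell: s stays 10.0000
seg 3 [215.8°–328.9°] uniform, h=30: full span → s += 30 → s = 40.0000
seg 4 [328.9°–360°] simple-harmonic, h=-9: θ=333.2° here. β=4.3, B=31.1. -9/2·(1 − cos(π·0.1383)) = -0.4179 → s = 39.5821
radial distance = base radius + s = 44 + 39.5821 = 83.5821

83.5821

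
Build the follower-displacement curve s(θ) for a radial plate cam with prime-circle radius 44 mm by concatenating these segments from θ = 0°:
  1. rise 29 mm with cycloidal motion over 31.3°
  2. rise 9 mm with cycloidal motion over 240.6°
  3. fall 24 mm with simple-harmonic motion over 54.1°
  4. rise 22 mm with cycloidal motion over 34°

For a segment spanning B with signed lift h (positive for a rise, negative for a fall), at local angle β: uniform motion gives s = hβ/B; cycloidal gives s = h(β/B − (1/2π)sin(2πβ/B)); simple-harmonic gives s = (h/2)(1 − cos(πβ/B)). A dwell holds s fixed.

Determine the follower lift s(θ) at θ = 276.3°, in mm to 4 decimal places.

seg 1 [0°–31.3°] cycloidal, h=29: full span → s += 29 → s = 29.0000
seg 2 [31.3°–271.9°] cycloidal, h=9: full span → s += 9 → s = 38.0000
seg 3 [271.9°–326°] simple-harmonic, h=-24: θ=276.3° here. β=4.4, B=54.1. -24/2·(1 − cos(π·0.0813)) = -0.3896 → s = 37.6104

37.6104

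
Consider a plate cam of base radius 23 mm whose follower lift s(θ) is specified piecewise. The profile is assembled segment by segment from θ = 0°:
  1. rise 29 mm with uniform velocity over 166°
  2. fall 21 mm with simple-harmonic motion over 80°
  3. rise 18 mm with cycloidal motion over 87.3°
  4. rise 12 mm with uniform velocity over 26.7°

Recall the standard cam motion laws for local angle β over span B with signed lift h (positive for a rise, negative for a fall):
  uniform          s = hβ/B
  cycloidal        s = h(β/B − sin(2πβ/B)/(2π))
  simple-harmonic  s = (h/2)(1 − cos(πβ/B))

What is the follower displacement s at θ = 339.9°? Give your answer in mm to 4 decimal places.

seg 1 [0°–166°] uniform, h=29: full span → s += 29 → s = 29.0000
seg 2 [166°–246°] simple-harmonic, h=-21: full span → s += -21 → s = 8.0000
seg 3 [246°–333.3°] cycloidal, h=18: full span → s += 18 → s = 26.0000
seg 4 [333.3°–360°] uniform, h=12: θ=339.9° here. β=6.6, B=26.7. 12·6.6/26.7 = 2.9663 → s = 28.9663

28.9663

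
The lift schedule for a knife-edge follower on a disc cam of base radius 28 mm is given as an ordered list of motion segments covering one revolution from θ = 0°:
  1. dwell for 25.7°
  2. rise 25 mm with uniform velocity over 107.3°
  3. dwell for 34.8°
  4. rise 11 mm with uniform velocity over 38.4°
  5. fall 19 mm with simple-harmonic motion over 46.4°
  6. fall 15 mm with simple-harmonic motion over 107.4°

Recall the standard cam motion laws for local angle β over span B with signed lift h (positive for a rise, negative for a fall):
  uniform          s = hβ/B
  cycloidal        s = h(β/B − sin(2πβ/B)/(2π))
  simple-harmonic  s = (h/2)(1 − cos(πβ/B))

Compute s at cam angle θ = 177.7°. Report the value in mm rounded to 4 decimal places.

seg 1 [0°–25.7°] dwell: s stays 0.0000
seg 2 [25.7°–133°] uniform, h=25: full span → s += 25 → s = 25.0000
seg 3 [133°–167.8°] dwell: s stays 25.0000
seg 4 [167.8°–206.2°] uniform, h=11: θ=177.7° here. β=9.9, B=38.4. 11·9.9/38.4 = 2.8359 → s = 27.8359

27.8359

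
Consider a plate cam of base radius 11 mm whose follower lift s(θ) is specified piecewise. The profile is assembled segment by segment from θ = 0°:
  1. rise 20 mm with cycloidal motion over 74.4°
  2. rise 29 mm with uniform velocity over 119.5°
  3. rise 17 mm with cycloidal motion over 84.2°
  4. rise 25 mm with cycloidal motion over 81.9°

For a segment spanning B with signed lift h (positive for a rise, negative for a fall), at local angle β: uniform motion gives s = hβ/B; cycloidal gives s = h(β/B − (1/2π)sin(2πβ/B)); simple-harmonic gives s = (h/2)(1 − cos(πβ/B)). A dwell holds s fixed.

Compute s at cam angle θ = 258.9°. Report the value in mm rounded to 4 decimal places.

seg 1 [0°–74.4°] cycloidal, h=20: full span → s += 20 → s = 20.0000
seg 2 [74.4°–193.9°] uniform, h=29: full span → s += 29 → s = 49.0000
seg 3 [193.9°–278.1°] cycloidal, h=17: θ=258.9° here. β=65, B=84.2. 17·(0.7720 − sin(2π·0.7720)/(2π)) = 15.8034 → s = 64.8034

64.8034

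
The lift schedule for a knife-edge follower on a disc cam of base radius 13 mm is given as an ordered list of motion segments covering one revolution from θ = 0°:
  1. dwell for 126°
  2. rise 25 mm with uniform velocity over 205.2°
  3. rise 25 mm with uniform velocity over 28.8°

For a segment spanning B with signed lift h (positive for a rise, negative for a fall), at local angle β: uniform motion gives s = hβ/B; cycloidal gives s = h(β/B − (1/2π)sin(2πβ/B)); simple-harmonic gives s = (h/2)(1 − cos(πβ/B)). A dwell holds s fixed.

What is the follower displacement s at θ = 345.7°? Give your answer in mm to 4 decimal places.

seg 1 [0°–126°] dwell: s stays 0.0000
seg 2 [126°–331.2°] uniform, h=25: full span → s += 25 → s = 25.0000
seg 3 [331.2°–360°] uniform, h=25: θ=345.7° here. β=14.5, B=28.8. 25·14.5/28.8 = 12.5868 → s = 37.5868

37.5868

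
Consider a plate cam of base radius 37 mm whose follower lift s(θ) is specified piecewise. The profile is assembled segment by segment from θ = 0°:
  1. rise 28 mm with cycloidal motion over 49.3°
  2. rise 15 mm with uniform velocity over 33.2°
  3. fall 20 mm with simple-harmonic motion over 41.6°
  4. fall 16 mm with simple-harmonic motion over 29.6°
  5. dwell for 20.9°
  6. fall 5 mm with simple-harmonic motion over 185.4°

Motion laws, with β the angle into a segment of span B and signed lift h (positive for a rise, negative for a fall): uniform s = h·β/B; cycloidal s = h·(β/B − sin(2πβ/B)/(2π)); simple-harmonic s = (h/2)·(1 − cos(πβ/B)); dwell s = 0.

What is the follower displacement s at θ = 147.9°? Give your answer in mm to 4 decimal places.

seg 1 [0°–49.3°] cycloidal, h=28: full span → s += 28 → s = 28.0000
seg 2 [49.3°–82.5°] uniform, h=15: full span → s += 15 → s = 43.0000
seg 3 [82.5°–124.1°] simple-harmonic, h=-20: full span → s += -20 → s = 23.0000
seg 4 [124.1°–153.7°] simple-harmonic, h=-16: θ=147.9° here. β=23.8, B=29.6. -16/2·(1 − cos(π·0.8041)) = -14.5315 → s = 8.4685

8.4685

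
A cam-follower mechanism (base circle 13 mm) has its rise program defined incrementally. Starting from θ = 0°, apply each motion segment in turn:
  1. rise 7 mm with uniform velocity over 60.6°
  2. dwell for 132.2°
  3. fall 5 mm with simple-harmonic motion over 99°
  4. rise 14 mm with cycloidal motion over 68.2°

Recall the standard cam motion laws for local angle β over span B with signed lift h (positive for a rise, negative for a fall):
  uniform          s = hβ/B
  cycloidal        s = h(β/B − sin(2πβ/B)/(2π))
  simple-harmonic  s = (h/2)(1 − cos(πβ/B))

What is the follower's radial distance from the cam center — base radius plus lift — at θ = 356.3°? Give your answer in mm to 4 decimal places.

seg 1 [0°–60.6°] uniform, h=7: full span → s += 7 → s = 7.0000
seg 2 [60.6°–192.8°] dwell: s stays 7.0000
seg 3 [192.8°–291.8°] simple-harmonic, h=-5: full span → s += -5 → s = 2.0000
seg 4 [291.8°–360°] cycloidal, h=14: θ=356.3° here. β=64.5, B=68.2. 14·(0.9457 − sin(2π·0.9457)/(2π)) = 13.9854 → s = 15.9854
radial distance = base radius + s = 13 + 15.9854 = 28.9854

28.9854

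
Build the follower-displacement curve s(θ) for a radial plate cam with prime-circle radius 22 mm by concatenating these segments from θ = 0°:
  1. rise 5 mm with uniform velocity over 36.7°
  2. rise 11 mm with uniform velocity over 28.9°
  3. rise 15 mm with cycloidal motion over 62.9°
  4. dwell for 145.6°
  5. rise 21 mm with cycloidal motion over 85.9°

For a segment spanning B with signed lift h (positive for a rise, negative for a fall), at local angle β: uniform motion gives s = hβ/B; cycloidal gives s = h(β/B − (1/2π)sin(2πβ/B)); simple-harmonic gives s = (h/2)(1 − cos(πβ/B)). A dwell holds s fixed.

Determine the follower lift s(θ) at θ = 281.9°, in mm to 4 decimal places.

seg 1 [0°–36.7°] uniform, h=5: full span → s += 5 → s = 5.0000
seg 2 [36.7°–65.6°] uniform, h=11: full span → s += 11 → s = 16.0000
seg 3 [65.6°–128.5°] cycloidal, h=15: full span → s += 15 → s = 31.0000
seg 4 [128.5°–274.1°] dwell: s stays 31.0000
seg 5 [274.1°–360°] cycloidal, h=21: θ=281.9° here. β=7.8, B=85.9. 21·(0.0908 − sin(2π·0.0908)/(2π)) = 0.1018 → s = 31.1018

31.1018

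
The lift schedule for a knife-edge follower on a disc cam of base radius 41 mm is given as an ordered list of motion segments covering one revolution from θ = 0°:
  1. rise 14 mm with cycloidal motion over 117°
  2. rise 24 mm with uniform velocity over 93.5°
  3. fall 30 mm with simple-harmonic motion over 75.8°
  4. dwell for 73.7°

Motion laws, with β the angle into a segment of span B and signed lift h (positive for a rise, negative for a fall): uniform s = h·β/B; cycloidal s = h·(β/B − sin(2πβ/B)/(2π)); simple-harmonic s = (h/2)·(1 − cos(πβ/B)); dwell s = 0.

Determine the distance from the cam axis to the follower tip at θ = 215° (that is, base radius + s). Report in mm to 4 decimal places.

seg 1 [0°–117°] cycloidal, h=14: full span → s += 14 → s = 14.0000
seg 2 [117°–210.5°] uniform, h=24: full span → s += 24 → s = 38.0000
seg 3 [210.5°–286.3°] simple-harmonic, h=-30: θ=215° here. β=4.5, B=75.8. -30/2·(1 − cos(π·0.0594)) = -0.2601 → s = 37.7399
radial distance = base radius + s = 41 + 37.7399 = 78.7399

78.7399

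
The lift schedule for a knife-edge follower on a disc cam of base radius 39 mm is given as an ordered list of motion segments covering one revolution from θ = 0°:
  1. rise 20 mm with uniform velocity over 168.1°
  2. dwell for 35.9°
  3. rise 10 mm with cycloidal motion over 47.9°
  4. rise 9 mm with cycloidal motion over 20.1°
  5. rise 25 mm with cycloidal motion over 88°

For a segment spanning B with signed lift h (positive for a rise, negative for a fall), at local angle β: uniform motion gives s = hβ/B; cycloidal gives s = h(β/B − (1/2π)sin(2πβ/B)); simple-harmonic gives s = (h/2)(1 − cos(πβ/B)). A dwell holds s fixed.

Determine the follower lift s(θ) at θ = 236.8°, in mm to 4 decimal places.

seg 1 [0°–168.1°] uniform, h=20: full span → s += 20 → s = 20.0000
seg 2 [168.1°–204°] dwell: s stays 20.0000
seg 3 [204°–251.9°] cycloidal, h=10: θ=236.8° here. β=32.8, B=47.9. 10·(0.6848 − sin(2π·0.6848)/(2π)) = 8.3073 → s = 28.3073

28.3073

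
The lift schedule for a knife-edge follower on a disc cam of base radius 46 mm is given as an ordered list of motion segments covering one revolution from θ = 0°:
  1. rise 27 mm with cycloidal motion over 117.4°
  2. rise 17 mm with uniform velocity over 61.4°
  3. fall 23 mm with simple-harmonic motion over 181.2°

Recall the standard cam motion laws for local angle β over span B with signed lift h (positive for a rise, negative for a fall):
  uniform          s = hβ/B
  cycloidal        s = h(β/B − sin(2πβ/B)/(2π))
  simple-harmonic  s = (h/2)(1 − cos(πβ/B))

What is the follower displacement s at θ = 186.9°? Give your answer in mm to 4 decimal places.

seg 1 [0°–117.4°] cycloidal, h=27: full span → s += 27 → s = 27.0000
seg 2 [117.4°–178.8°] uniform, h=17: full span → s += 17 → s = 44.0000
seg 3 [178.8°–360°] simple-harmonic, h=-23: θ=186.9° here. β=8.1, B=181.2. -23/2·(1 − cos(π·0.0447)) = -0.1132 → s = 43.8868

43.8868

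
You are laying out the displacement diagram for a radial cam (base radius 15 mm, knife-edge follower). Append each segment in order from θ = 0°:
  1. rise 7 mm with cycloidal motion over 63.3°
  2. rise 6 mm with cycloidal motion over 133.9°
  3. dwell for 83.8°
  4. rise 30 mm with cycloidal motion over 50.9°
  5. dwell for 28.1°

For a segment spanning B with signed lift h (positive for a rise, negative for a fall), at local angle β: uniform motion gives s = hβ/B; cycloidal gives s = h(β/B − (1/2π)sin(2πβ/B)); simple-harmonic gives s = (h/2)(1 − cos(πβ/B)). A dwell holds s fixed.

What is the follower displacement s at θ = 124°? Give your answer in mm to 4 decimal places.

seg 1 [0°–63.3°] cycloidal, h=7: full span → s += 7 → s = 7.0000
seg 2 [63.3°–197.2°] cycloidal, h=6: θ=124° here. β=60.7, B=133.9. 6·(0.4533 − sin(2π·0.4533)/(2π)) = 2.4439 → s = 9.4439

9.4439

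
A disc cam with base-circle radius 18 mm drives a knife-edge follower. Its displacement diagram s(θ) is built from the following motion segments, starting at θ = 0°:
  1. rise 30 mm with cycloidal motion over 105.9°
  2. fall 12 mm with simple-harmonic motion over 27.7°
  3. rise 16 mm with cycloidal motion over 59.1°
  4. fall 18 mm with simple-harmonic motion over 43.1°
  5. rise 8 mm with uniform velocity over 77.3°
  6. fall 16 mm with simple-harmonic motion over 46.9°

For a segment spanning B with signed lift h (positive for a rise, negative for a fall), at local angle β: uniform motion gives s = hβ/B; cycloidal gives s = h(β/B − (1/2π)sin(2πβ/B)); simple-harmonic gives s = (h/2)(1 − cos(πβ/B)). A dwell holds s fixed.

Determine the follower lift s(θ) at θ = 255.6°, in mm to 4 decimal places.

seg 1 [0°–105.9°] cycloidal, h=30: full span → s += 30 → s = 30.0000
seg 2 [105.9°–133.6°] simple-harmonic, h=-12: full span → s += -12 → s = 18.0000
seg 3 [133.6°–192.7°] cycloidal, h=16: full span → s += 16 → s = 34.0000
seg 4 [192.7°–235.8°] simple-harmonic, h=-18: full span → s += -18 → s = 16.0000
seg 5 [235.8°–313.1°] uniform, h=8: θ=255.6° here. β=19.8, B=77.3. 8·19.8/77.3 = 2.0492 → s = 18.0492

18.0492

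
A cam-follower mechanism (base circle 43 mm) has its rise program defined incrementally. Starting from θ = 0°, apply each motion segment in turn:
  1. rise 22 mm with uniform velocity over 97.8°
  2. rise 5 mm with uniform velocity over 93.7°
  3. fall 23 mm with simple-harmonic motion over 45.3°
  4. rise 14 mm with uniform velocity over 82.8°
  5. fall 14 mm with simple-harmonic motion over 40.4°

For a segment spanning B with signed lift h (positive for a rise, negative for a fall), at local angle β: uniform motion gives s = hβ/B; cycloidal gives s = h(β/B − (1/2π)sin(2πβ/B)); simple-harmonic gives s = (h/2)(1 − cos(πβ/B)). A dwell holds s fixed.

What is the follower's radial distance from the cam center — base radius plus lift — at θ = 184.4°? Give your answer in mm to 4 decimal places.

seg 1 [0°–97.8°] uniform, h=22: full span → s += 22 → s = 22.0000
seg 2 [97.8°–191.5°] uniform, h=5: θ=184.4° here. β=86.6, B=93.7. 5·86.6/93.7 = 4.6211 → s = 26.6211
radial distance = base radius + s = 43 + 26.6211 = 69.6211

69.6211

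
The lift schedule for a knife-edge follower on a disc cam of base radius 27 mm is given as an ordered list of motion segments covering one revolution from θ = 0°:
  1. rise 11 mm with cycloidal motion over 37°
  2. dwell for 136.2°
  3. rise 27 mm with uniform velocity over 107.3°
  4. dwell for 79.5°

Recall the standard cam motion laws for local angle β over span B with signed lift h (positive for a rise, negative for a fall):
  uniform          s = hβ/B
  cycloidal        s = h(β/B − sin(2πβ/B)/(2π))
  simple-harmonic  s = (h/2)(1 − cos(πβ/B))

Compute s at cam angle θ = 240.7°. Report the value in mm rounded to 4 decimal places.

seg 1 [0°–37°] cycloidal, h=11: full span → s += 11 → s = 11.0000
seg 2 [37°–173.2°] dwell: s stays 11.0000
seg 3 [173.2°–280.5°] uniform, h=27: θ=240.7° here. β=67.5, B=107.3. 27·67.5/107.3 = 16.9851 → s = 27.9851

27.9851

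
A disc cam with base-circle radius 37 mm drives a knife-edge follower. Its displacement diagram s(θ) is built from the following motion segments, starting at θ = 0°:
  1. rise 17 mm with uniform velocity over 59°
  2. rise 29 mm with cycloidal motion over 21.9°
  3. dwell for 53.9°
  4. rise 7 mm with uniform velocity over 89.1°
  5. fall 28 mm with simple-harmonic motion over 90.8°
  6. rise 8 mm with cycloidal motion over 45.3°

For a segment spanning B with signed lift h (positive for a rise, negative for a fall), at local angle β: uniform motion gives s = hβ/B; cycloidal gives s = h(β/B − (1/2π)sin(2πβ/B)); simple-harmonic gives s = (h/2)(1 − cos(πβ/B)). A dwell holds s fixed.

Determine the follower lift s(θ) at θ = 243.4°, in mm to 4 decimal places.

seg 1 [0°–59°] uniform, h=17: full span → s += 17 → s = 17.0000
seg 2 [59°–80.9°] cycloidal, h=29: full span → s += 29 → s = 46.0000
seg 3 [80.9°–134.8°] dwell: s stays 46.0000
seg 4 [134.8°–223.9°] uniform, h=7: full span → s += 7 → s = 53.0000
seg 5 [223.9°–314.7°] simple-harmonic, h=-28: θ=243.4° here. β=19.5, B=90.8. -28/2·(1 − cos(π·0.2148)) = -3.0673 → s = 49.9327

49.9327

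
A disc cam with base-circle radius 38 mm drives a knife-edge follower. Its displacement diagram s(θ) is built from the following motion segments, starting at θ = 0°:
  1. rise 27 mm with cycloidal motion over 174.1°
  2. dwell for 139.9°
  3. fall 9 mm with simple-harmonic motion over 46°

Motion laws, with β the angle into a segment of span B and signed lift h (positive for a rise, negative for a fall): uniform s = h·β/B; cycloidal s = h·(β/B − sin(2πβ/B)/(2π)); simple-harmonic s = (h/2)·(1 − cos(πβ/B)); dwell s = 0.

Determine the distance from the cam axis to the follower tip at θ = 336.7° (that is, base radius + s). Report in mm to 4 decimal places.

seg 1 [0°–174.1°] cycloidal, h=27: full span → s += 27 → s = 27.0000
seg 2 [174.1°–314°] dwell: s stays 27.0000
seg 3 [314°–360°] simple-harmonic, h=-9: θ=336.7° here. β=22.7, B=46. -9/2·(1 − cos(π·0.4935)) = -4.4078 → s = 22.5922
radial distance = base radius + s = 38 + 22.5922 = 60.5922

60.5922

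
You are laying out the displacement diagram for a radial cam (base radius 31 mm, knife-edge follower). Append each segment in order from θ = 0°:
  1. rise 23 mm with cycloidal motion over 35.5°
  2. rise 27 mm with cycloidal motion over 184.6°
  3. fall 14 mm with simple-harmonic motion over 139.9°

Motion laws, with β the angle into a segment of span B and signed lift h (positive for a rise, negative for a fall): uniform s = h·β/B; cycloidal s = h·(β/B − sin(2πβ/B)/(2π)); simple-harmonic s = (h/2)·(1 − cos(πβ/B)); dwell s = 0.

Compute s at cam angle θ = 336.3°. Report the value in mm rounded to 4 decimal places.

seg 1 [0°–35.5°] cycloidal, h=23: full span → s += 23 → s = 23.0000
seg 2 [35.5°–220.1°] cycloidal, h=27: full span → s += 27 → s = 50.0000
seg 3 [220.1°–360°] simple-harmonic, h=-14: θ=336.3° here. β=116.2, B=139.9. -14/2·(1 − cos(π·0.8306)) = -13.0318 → s = 36.9682

36.9682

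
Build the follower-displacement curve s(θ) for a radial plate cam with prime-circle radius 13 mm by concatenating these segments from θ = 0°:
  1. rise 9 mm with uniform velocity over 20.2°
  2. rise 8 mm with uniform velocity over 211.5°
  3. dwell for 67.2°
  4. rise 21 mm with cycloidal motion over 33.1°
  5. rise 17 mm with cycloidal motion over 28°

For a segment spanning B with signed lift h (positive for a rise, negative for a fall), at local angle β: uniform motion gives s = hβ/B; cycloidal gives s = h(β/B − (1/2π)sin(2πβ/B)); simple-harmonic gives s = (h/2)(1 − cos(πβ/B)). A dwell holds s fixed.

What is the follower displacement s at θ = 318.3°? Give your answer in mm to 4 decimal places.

seg 1 [0°–20.2°] uniform, h=9: full span → s += 9 → s = 9.0000
seg 2 [20.2°–231.7°] uniform, h=8: full span → s += 8 → s = 17.0000
seg 3 [231.7°–298.9°] dwell: s stays 17.0000
seg 4 [298.9°–332°] cycloidal, h=21: θ=318.3° here. β=19.4, B=33.1. 21·(0.5861 − sin(2π·0.5861)/(2π)) = 14.0294 → s = 31.0294

31.0294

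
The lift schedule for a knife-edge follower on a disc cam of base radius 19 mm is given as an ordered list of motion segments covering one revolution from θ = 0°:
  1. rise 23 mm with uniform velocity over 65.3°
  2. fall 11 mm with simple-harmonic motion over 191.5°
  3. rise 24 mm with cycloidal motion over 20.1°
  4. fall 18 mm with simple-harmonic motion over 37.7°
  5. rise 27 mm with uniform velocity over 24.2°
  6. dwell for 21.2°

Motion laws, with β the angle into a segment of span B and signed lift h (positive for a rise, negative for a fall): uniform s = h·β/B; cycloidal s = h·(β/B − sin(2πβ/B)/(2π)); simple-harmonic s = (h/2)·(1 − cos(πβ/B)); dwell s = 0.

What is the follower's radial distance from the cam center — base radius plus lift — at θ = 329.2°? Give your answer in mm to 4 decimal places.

seg 1 [0°–65.3°] uniform, h=23: full span → s += 23 → s = 23.0000
seg 2 [65.3°–256.8°] simple-harmonic, h=-11: full span → s += -11 → s = 12.0000
seg 3 [256.8°–276.9°] cycloidal, h=24: full span → s += 24 → s = 36.0000
seg 4 [276.9°–314.6°] simple-harmonic, h=-18: full span → s += -18 → s = 18.0000
seg 5 [314.6°–338.8°] uniform, h=27: θ=329.2° here. β=14.6, B=24.2. 27·14.6/24.2 = 16.2893 → s = 34.2893
radial distance = base radius + s = 19 + 34.2893 = 53.2893

53.2893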